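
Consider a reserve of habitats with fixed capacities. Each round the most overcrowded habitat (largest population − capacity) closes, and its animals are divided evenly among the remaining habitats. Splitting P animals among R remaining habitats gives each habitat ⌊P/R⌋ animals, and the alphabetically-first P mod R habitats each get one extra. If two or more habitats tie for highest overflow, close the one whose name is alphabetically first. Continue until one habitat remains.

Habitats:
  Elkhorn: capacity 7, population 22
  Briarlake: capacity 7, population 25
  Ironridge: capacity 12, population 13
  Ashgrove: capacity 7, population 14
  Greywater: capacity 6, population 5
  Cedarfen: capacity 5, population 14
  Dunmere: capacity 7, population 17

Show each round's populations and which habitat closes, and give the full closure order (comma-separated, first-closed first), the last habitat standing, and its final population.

Closure order: Briarlake, Elkhorn, Dunmere, Ashgrove, Cedarfen, Greywater
Last habitat: Ironridge with 110 animals

Round 1: Ashgrove=14 Briarlake=25 Cedarfen=14 Dunmere=17 Elkhorn=22 Greywater=5 Ironridge=13 → close Briarlake (overflow 18)
  25÷6 = 4 each, +1 to first 1
Round 2: Ashgrove=19 Cedarfen=18 Dunmere=21 Elkhorn=26 Greywater=9 Ironridge=17 → close Elkhorn (overflow 19)
  26÷5 = 5 each, +1 to first 1
Round 3: Ashgrove=25 Cedarfen=23 Dunmere=26 Greywater=14 Ironridge=22 → close Dunmere (overflow 19)
  26÷4 = 6 each, +1 to first 2
Round 4: Ashgrove=32 Cedarfen=30 Greywater=20 Ironridge=28 → close Ashgrove (overflow 25)
  32÷3 = 10 each, +1 to first 2
Round 5: Cedarfen=41 Greywater=31 Ironridge=38 → close Cedarfen (overflow 36)
  41÷2 = 20 each, +1 to first 1
Round 6: Greywater=52 Ironridge=58 → close Greywater (overflow 46)
  52÷1 = 52 each, +1 to first 0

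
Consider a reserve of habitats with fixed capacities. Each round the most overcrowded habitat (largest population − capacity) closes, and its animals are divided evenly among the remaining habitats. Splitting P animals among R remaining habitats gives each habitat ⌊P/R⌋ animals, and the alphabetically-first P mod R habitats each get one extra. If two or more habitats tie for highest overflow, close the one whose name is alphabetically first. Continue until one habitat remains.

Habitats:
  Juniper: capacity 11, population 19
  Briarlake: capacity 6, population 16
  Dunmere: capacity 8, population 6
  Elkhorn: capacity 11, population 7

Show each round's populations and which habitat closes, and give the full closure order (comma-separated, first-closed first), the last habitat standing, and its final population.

Round 1: Briarlake=16 Dunmere=6 Elkhorn=7 Juniper=19 → close Briarlake (overflow 10)
  16÷3 = 5 each, +1 to first 1
Round 2: Dunmere=12 Elkhorn=12 Juniper=24 → close Juniper (overflow 13)
  24÷2 = 12 each, +1 to first 0
Round 3: Dunmere=24 Elkhorn=24 → close Dunmere (overflow 16)
  24÷1 = 24 each, +1 to first 0

Closure order: Briarlake, Juniper, Dunmere
Last habitat: Elkhorn with 48 animals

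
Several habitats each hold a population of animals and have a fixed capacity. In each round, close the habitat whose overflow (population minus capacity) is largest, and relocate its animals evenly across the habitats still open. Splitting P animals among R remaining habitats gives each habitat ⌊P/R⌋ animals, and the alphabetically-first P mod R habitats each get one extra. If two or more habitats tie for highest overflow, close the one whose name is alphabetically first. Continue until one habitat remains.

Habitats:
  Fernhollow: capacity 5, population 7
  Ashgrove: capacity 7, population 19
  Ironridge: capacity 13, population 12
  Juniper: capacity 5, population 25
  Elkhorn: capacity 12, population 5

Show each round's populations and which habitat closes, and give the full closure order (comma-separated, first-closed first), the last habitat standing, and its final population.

Closure order: Juniper, Ashgrove, Fernhollow, Ironridge
Last habitat: Elkhorn with 68 animals

Round 1: Ashgrove=19 Elkhorn=5 Fernhollow=7 Ironridge=12 Juniper=25 → close Juniper (overflow 20)
  25÷4 = 6 each, +1 to first 1
Round 2: Ashgrove=26 Elkhorn=11 Fernhollow=13 Ironridge=18 → close Ashgrove (overflow 19)
  26÷3 = 8 each, +1 to first 2
Round 3: Elkhorn=20 Fernhollow=22 Ironridge=26 → close Fernhollow (overflow 17)
  22÷2 = 11 each, +1 to first 0
Round 4: Elkhorn=31 Ironridge=37 → close Ironridge (overflow 24)
  37÷1 = 37 each, +1 to first 0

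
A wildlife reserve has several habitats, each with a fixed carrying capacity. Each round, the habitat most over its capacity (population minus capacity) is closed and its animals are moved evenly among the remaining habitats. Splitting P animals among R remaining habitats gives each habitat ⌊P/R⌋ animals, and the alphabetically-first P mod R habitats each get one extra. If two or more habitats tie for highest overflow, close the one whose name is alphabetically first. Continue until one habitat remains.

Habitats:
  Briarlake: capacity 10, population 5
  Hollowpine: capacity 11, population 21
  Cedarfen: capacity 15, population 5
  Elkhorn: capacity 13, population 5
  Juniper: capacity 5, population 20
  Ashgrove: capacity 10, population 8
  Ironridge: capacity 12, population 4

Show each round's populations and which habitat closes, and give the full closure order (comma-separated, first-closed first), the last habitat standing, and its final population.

Round 1: Ashgrove=8 Briarlake=5 Cedarfen=5 Elkhorn=5 Hollowpine=21 Ironridge=4 Juniper=20 → close Juniper (overflow 15)
  20÷6 = 3 each, +1 to first 2
Round 2: Ashgrove=12 Briarlake=9 Cedarfen=8 Elkhorn=8 Hollowpine=24 Ironridge=7 → close Hollowpine (overflow 13)
  24÷5 = 4 each, +1 to first 4
Round 3: Ashgrove=17 Briarlake=14 Cedarfen=13 Elkhorn=13 Ironridge=11 → close Ashgrove (overflow 7)
  17÷4 = 4 each, +1 to first 1
Round 4: Briarlake=19 Cedarfen=17 Elkhorn=17 Ironridge=15 → close Briarlake (overflow 9)
  19÷3 = 6 each, +1 to first 1
Round 5: Cedarfen=24 Elkhorn=23 Ironridge=21 → close Elkhorn (overflow 10)
  23÷2 = 11 each, +1 to first 1
Round 6: Cedarfen=36 Ironridge=32 → close Cedarfen (overflow 21)
  36÷1 = 36 each, +1 to first 0

Closure order: Juniper, Hollowpine, Ashgrove, Briarlake, Elkhorn, Cedarfen
Last habitat: Ironridge with 68 animals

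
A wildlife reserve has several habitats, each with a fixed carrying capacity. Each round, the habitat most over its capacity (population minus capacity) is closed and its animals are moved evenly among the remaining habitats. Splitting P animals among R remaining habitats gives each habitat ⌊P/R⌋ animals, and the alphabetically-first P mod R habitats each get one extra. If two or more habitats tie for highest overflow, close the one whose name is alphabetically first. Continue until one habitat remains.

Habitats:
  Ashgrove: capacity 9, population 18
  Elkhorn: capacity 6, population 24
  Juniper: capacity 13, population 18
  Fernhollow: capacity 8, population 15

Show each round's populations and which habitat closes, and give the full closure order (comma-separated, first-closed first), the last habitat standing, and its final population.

Round 1: Ashgrove=18 Elkhorn=24 Fernhollow=15 Juniper=18 → close Elkhorn (overflow 18)
  24÷3 = 8 each, +1 to first 0
Round 2: Ashgrove=26 Fernhollow=23 Juniper=26 → close Ashgrove (overflow 17)
  26÷2 = 13 each, +1 to first 0
Round 3: Fernhollow=36 Juniper=39 → close Fernhollow (overflow 28)
  36÷1 = 36 each, +1 to first 0

Closure order: Elkhorn, Ashgrove, Fernhollow
Last habitat: Juniper with 75 animals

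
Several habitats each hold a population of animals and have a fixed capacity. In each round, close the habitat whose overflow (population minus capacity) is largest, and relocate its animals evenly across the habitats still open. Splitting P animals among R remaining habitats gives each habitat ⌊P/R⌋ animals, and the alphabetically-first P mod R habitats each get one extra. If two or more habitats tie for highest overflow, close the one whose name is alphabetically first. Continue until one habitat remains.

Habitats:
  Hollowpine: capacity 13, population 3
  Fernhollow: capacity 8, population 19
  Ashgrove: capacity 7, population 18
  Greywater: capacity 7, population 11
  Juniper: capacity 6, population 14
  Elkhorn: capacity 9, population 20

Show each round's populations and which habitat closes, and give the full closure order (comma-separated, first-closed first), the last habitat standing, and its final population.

Closure order: Ashgrove, Elkhorn, Fernhollow, Juniper, Greywater
Last habitat: Hollowpine with 85 animals

Round 1: Ashgrove=18 Elkhorn=20 Fernhollow=19 Greywater=11 Hollowpine=3 Juniper=14 → close Ashgrove (overflow 11)
  18÷5 = 3 each, +1 to first 3
Round 2: Elkhorn=24 Fernhollow=23 Greywater=15 Hollowpine=6 Juniper=17 → close Elkhorn (overflow 15)
  24÷4 = 6 each, +1 to first 0
Round 3: Fernhollow=29 Greywater=21 Hollowpine=12 Juniper=23 → close Fernhollow (overflow 21)
  29÷3 = 9 each, +1 to first 2
Round 4: Greywater=31 Hollowpine=22 Juniper=32 → close Juniper (overflow 26)
  32÷2 = 16 each, +1 to first 0
Round 5: Greywater=47 Hollowpine=38 → close Greywater (overflow 40)
  47÷1 = 47 each, +1 to first 0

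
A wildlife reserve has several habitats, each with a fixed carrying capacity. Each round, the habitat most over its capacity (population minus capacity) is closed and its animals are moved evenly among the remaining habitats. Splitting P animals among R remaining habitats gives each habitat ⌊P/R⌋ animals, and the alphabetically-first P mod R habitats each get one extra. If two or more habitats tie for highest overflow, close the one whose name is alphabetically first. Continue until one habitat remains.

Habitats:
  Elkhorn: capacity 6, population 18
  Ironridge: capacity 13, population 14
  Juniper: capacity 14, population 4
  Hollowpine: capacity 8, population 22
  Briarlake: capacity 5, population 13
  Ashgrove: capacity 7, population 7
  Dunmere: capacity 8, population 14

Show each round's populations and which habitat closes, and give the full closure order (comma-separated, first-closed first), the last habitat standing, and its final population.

Closure order: Hollowpine, Elkhorn, Briarlake, Dunmere, Ashgrove, Ironridge
Last habitat: Juniper with 92 animals

Round 1: Ashgrove=7 Briarlake=13 Dunmere=14 Elkhorn=18 Hollowpine=22 Ironridge=14 Juniper=4 → close Hollowpine (overflow 14)
  22÷6 = 3 each, +1 to first 4
Round 2: Ashgrove=11 Briarlake=17 Dunmere=18 Elkhorn=22 Ironridge=17 Juniper=7 → close Elkhorn (overflow 16)
  22÷5 = 4 each, +1 to first 2
Round 3: Ashgrove=16 Briarlake=22 Dunmere=22 Ironridge=21 Juniper=11 → close Briarlake (overflow 17)
  22÷4 = 5 each, +1 to first 2
Round 4: Ashgrove=22 Dunmere=28 Ironridge=26 Juniper=16 → close Dunmere (overflow 20)
  28÷3 = 9 each, +1 to first 1
Round 5: Ashgrove=32 Ironridge=35 Juniper=25 → close Ashgrove (overflow 25)
  32÷2 = 16 each, +1 to first 0
Round 6: Ironridge=51 Juniper=41 → close Ironridge (overflow 38)
  51÷1 = 51 each, +1 to first 0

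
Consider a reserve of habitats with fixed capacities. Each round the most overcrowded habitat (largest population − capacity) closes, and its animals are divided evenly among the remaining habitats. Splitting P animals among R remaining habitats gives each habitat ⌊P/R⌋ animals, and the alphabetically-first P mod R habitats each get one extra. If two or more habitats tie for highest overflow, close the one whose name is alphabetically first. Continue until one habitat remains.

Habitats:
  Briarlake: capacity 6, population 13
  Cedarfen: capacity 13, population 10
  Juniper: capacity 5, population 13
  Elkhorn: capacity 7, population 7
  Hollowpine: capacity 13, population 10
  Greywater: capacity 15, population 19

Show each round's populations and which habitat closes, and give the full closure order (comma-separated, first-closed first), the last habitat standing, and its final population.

Closure order: Juniper, Briarlake, Greywater, Elkhorn, Cedarfen
Last habitat: Hollowpine with 72 animals

Round 1: Briarlake=13 Cedarfen=10 Elkhorn=7 Greywater=19 Hollowpine=10 Juniper=13 → close Juniper (overflow 8)
  13÷5 = 2 each, +1 to first 3
Round 2: Briarlake=16 Cedarfen=13 Elkhorn=10 Greywater=21 Hollowpine=12 → close Briarlake (overflow 10)
  16÷4 = 4 each, +1 to first 0
Round 3: Cedarfen=17 Elkhorn=14 Greywater=25 Hollowpine=16 → close Greywater (overflow 10)
  25÷3 = 8 each, +1 to first 1
Round 4: Cedarfen=26 Elkhorn=22 Hollowpine=24 → close Elkhorn (overflow 15)
  22÷2 = 11 each, +1 to first 0
Round 5: Cedarfen=37 Hollowpine=35 → close Cedarfen (overflow 24)
  37÷1 = 37 each, +1 to first 0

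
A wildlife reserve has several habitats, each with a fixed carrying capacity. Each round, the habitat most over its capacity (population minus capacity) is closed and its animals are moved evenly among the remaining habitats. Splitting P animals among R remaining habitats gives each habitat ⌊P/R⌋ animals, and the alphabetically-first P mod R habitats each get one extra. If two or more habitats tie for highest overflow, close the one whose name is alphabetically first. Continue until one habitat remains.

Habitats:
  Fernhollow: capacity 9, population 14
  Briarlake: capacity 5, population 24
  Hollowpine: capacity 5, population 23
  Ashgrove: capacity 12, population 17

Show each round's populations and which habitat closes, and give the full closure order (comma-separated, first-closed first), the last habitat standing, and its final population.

Round 1: Ashgrove=17 Briarlake=24 Fernhollow=14 Hollowpine=23 → close Briarlake (overflow 19)
  24÷3 = 8 each, +1 to first 0
Round 2: Ashgrove=25 Fernhollow=22 Hollowpine=31 → close Hollowpine (overflow 26)
  31÷2 = 15 each, +1 to first 1
Round 3: Ashgrove=41 Fernhollow=37 → close Ashgrove (overflow 29)
  41÷1 = 41 each, +1 to first 0

Closure order: Briarlake, Hollowpine, Ashgrove
Last habitat: Fernhollow with 78 animals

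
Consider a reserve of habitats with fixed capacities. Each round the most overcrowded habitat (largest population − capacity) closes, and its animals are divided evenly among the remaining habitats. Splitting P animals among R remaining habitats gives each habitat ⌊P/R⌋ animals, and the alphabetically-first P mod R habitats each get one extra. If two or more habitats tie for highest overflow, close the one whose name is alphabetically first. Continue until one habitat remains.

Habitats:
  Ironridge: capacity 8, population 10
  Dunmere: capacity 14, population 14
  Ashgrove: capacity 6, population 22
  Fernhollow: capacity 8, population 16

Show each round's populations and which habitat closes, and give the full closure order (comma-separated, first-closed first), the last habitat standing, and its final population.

Round 1: Ashgrove=22 Dunmere=14 Fernhollow=16 Ironridge=10 → close Ashgrove (overflow 16)
  22÷3 = 7 each, +1 to first 1
Round 2: Dunmere=22 Fernhollow=23 Ironridge=17 → close Fernhollow (overflow 15)
  23÷2 = 11 each, +1 to first 1
Round 3: Dunmere=34 Ironridge=28 → close Dunmere (overflow 20)
  34÷1 = 34 each, +1 to first 0

Closure order: Ashgrove, Fernhollow, Dunmere
Last habitat: Ironridge with 62 animals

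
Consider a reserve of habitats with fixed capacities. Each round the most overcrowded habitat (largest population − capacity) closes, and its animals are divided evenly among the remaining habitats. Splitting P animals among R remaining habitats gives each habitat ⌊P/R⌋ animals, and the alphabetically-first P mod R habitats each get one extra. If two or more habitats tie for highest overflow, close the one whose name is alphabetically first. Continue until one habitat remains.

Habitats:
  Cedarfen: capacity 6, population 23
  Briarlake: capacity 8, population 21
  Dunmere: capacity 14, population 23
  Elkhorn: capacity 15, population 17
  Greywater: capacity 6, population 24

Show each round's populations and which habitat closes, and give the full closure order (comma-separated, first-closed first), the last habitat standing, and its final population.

Closure order: Greywater, Cedarfen, Briarlake, Dunmere
Last habitat: Elkhorn with 108 animals

Round 1: Briarlake=21 Cedarfen=23 Dunmere=23 Elkhorn=17 Greywater=24 → close Greywater (overflow 18)
  24÷4 = 6 each, +1 to first 0
Round 2: Briarlake=27 Cedarfen=29 Dunmere=29 Elkhorn=23 → close Cedarfen (overflow 23)
  29÷3 = 9 each, +1 to first 2
Round 3: Briarlake=37 Dunmere=39 Elkhorn=32 → close Briarlake (overflow 29)
  37÷2 = 18 each, +1 to first 1
Round 4: Dunmere=58 Elkhorn=50 → close Dunmere (overflow 44)
  58÷1 = 58 each, +1 to first 0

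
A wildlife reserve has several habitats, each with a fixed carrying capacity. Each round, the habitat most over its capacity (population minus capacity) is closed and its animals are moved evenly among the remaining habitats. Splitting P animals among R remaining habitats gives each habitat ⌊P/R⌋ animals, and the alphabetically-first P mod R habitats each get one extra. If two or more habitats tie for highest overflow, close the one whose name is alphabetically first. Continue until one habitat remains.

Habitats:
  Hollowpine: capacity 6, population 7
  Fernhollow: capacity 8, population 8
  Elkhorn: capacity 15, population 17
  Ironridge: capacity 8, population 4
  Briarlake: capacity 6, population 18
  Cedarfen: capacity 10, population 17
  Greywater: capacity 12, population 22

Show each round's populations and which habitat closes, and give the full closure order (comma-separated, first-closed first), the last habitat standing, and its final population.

Round 1: Briarlake=18 Cedarfen=17 Elkhorn=17 Fernhollow=8 Greywater=22 Hollowpine=7 Ironridge=4 → close Briarlake (overflow 12)
  18÷6 = 3 each, +1 to first 0
Round 2: Cedarfen=20 Elkhorn=20 Fernhollow=11 Greywater=25 Hollowpine=10 Ironridge=7 → close Greywater (overflow 13)
  25÷5 = 5 each, +1 to first 0
Round 3: Cedarfen=25 Elkhorn=25 Fernhollow=16 Hollowpine=15 Ironridge=12 → close Cedarfen (overflow 15)
  25÷4 = 6 each, +1 to first 1
Round 4: Elkhorn=32 Fernhollow=22 Hollowpine=21 Ironridge=18 → close Elkhorn (overflow 17)
  32÷3 = 10 each, +1 to first 2
Round 5: Fernhollow=33 Hollowpine=32 Ironridge=28 → close Hollowpine (overflow 26)
  32÷2 = 16 each, +1 to first 0
Round 6: Fernhollow=49 Ironridge=44 → close Fernhollow (overflow 41)
  49÷1 = 49 each, +1 to first 0

Closure order: Briarlake, Greywater, Cedarfen, Elkhorn, Hollowpine, Fernhollow
Last habitat: Ironridge with 93 animals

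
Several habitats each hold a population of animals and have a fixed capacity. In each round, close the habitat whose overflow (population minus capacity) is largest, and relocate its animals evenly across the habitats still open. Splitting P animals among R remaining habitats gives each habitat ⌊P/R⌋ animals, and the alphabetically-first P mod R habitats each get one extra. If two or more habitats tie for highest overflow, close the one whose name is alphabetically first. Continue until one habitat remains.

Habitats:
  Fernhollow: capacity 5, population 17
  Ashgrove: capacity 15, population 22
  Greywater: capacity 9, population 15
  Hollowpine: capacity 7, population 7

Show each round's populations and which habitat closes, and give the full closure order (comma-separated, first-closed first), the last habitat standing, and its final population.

Closure order: Fernhollow, Ashgrove, Greywater
Last habitat: Hollowpine with 61 animals

Round 1: Ashgrove=22 Fernhollow=17 Greywater=15 Hollowpine=7 → close Fernhollow (overflow 12)
  17÷3 = 5 each, +1 to first 2
Round 2: Ashgrove=28 Greywater=21 Hollowpine=12 → close Ashgrove (overflow 13)
  28÷2 = 14 each, +1 to first 0
Round 3: Greywater=35 Hollowpine=26 → close Greywater (overflow 26)
  35÷1 = 35 each, +1 to first 0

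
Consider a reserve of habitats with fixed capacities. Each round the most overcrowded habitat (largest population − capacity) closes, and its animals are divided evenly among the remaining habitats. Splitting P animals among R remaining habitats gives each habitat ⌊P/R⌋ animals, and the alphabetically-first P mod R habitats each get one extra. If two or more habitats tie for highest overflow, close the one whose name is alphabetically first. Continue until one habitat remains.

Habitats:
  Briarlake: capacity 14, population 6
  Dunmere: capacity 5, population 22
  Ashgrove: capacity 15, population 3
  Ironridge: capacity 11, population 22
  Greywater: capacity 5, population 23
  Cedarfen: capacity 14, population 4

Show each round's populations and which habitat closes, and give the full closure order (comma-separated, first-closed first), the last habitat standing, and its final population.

Round 1: Ashgrove=3 Briarlake=6 Cedarfen=4 Dunmere=22 Greywater=23 Ironridge=22 → close Greywater (overflow 18)
  23÷5 = 4 each, +1 to first 3
Round 2: Ashgrove=8 Briarlake=11 Cedarfen=9 Dunmere=26 Ironridge=26 → close Dunmere (overflow 21)
  26÷4 = 6 each, +1 to first 2
Round 3: Ashgrove=15 Briarlake=18 Cedarfen=15 Ironridge=32 → close Ironridge (overflow 21)
  32÷3 = 10 each, +1 to first 2
Round 4: Ashgrove=26 Briarlake=29 Cedarfen=25 → close Briarlake (overflow 15)
  29÷2 = 14 each, +1 to first 1
Round 5: Ashgrove=41 Cedarfen=39 → close Ashgrove (overflow 26)
  41÷1 = 41 each, +1 to first 0

Closure order: Greywater, Dunmere, Ironridge, Briarlake, Ashgrove
Last habitat: Cedarfen with 80 animals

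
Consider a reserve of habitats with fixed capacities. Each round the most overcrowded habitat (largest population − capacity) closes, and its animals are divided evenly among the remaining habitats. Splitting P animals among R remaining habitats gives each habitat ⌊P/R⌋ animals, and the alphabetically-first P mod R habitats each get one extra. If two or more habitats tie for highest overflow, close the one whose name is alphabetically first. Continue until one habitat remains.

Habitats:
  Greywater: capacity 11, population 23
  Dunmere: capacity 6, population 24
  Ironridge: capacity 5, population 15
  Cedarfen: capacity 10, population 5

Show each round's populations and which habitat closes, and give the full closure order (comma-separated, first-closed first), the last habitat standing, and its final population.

Closure order: Dunmere, Greywater, Ironridge
Last habitat: Cedarfen with 67 animals

Round 1: Cedarfen=5 Dunmere=24 Greywater=23 Ironridge=15 → close Dunmere (overflow 18)
  24÷3 = 8 each, +1 to first 0
Round 2: Cedarfen=13 Greywater=31 Ironridge=23 → close Greywater (overflow 20)
  31÷2 = 15 each, +1 to first 1
Round 3: Cedarfen=29 Ironridge=38 → close Ironridge (overflow 33)
  38÷1 = 38 each, +1 to first 0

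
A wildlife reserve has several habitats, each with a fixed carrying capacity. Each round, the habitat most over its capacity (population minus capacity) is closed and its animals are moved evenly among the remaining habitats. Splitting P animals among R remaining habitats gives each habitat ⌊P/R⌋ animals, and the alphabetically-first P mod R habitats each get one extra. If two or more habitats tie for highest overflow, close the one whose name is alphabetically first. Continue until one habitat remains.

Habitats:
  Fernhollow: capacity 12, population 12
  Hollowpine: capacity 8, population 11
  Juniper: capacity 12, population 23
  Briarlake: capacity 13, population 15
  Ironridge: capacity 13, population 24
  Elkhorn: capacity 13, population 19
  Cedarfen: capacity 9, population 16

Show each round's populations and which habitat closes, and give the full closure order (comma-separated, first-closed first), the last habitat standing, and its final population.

Closure order: Ironridge, Juniper, Cedarfen, Elkhorn, Briarlake, Hollowpine
Last habitat: Fernhollow with 120 animals

Round 1: Briarlake=15 Cedarfen=16 Elkhorn=19 Fernhollow=12 Hollowpine=11 Ironridge=24 Juniper=23 → close Ironridge (overflow 11)
  24÷6 = 4 each, +1 to first 0
Round 2: Briarlake=19 Cedarfen=20 Elkhorn=23 Fernhollow=16 Hollowpine=15 Juniper=27 → close Juniper (overflow 15)
  27÷5 = 5 each, +1 to first 2
Round 3: Briarlake=25 Cedarfen=26 Elkhorn=28 Fernhollow=21 Hollowpine=20 → close Cedarfen (overflow 17)
  26÷4 = 6 each, +1 to first 2
Round 4: Briarlake=32 Elkhorn=35 Fernhollow=27 Hollowpine=26 → close Elkhorn (overflow 22)
  35÷3 = 11 each, +1 to first 2
Round 5: Briarlake=44 Fernhollow=39 Hollowpine=37 → close Briarlake (overflow 31)
  44÷2 = 22 each, +1 to first 0
Round 6: Fernhollow=61 Hollowpine=59 → close Hollowpine (overflow 51)
  59÷1 = 59 each, +1 to first 0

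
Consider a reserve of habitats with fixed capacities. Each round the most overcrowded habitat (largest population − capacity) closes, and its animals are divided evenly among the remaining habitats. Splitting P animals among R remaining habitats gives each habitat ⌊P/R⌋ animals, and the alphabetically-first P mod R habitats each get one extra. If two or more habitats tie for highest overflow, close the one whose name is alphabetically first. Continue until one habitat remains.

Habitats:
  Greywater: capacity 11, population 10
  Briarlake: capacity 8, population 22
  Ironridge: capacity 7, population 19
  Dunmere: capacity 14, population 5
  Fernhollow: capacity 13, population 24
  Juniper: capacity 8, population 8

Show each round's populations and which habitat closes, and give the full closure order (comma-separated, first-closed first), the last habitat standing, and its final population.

Round 1: Briarlake=22 Dunmere=5 Fernhollow=24 Greywater=10 Ironridge=19 Juniper=8 → close Briarlake (overflow 14)
  22÷5 = 4 each, +1 to first 2
Round 2: Dunmere=10 Fernhollow=29 Greywater=14 Ironridge=23 Juniper=12 → close Fernhollow (overflow 16)
  29÷4 = 7 each, +1 to first 1
Round 3: Dunmere=18 Greywater=21 Ironridge=30 Juniper=19 → close Ironridge (overflow 23)
  30÷3 = 10 each, +1 to first 0
Round 4: Dunmere=28 Greywater=31 Juniper=29 → close Juniper (overflow 21)
  29÷2 = 14 each, +1 to first 1
Round 5: Dunmere=43 Greywater=45 → close Greywater (overflow 34)
  45÷1 = 45 each, +1 to first 0

Closure order: Briarlake, Fernhollow, Ironridge, Juniper, Greywater
Last habitat: Dunmere with 88 animals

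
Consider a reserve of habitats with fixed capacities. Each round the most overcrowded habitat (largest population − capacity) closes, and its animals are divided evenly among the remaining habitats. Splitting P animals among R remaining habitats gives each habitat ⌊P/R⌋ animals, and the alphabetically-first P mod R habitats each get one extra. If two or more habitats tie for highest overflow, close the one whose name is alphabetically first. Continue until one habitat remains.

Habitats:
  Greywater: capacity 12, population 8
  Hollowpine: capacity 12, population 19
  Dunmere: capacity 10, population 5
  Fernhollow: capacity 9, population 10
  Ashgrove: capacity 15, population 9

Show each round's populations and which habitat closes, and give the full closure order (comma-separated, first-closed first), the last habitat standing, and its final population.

Closure order: Hollowpine, Fernhollow, Dunmere, Ashgrove
Last habitat: Greywater with 51 animals

Round 1: Ashgrove=9 Dunmere=5 Fernhollow=10 Greywater=8 Hollowpine=19 → close Hollowpine (overflow 7)
  19÷4 = 4 each, +1 to first 3
Round 2: Ashgrove=14 Dunmere=10 Fernhollow=15 Greywater=12 → close Fernhollow (overflow 6)
  15÷3 = 5 each, +1 to first 0
Round 3: Ashgrove=19 Dunmere=15 Greywater=17 → close Dunmere (overflow 5)
  15÷2 = 7 each, +1 to first 1
Round 4: Ashgrove=27 Greywater=24 → close Ashgrove (overflow 12)
  27÷1 = 27 each, +1 to first 0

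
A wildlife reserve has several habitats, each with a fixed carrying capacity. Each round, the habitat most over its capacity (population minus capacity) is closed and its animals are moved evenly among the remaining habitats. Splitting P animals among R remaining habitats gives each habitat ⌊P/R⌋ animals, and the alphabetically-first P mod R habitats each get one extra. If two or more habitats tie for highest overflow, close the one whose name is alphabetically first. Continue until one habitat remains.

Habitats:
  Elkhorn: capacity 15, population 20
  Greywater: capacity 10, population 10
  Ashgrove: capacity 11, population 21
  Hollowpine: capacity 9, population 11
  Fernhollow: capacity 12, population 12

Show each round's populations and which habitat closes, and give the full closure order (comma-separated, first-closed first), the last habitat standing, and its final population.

Closure order: Ashgrove, Elkhorn, Hollowpine, Fernhollow
Last habitat: Greywater with 74 animals

Round 1: Ashgrove=21 Elkhorn=20 Fernhollow=12 Greywater=10 Hollowpine=11 → close Ashgrove (overflow 10)
  21÷4 = 5 each, +1 to first 1
Round 2: Elkhorn=26 Fernhollow=17 Greywater=15 Hollowpine=16 → close Elkhorn (overflow 11)
  26÷3 = 8 each, +1 to first 2
Round 3: Fernhollow=26 Greywater=24 Hollowpine=24 → close Hollowpine (overflow 15)
  24÷2 = 12 each, +1 to first 0
Round 4: Fernhollow=38 Greywater=36 → close Fernhollow (overflow 26)
  38÷1 = 38 each, +1 to first 0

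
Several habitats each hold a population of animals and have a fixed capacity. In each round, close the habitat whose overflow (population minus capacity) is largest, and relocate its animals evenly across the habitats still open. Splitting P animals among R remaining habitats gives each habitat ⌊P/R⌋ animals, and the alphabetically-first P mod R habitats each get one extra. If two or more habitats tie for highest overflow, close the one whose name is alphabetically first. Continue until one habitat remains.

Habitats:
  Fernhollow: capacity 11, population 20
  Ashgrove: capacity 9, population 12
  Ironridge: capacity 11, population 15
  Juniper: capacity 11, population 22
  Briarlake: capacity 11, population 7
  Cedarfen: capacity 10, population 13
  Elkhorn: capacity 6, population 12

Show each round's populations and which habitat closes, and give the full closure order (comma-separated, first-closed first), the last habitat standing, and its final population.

Round 1: Ashgrove=12 Briarlake=7 Cedarfen=13 Elkhorn=12 Fernhollow=20 Ironridge=15 Juniper=22 → close Juniper (overflow 11)
  22÷6 = 3 each, +1 to first 4
Round 2: Ashgrove=16 Briarlake=11 Cedarfen=17 Elkhorn=16 Fernhollow=23 Ironridge=18 → close Fernhollow (overflow 12)
  23÷5 = 4 each, +1 to first 3
Round 3: Ashgrove=21 Briarlake=16 Cedarfen=22 Elkhorn=20 Ironridge=22 → close Elkhorn (overflow 14)
  20÷4 = 5 each, +1 to first 0
Round 4: Ashgrove=26 Briarlake=21 Cedarfen=27 Ironridge=27 → close Ashgrove (overflow 17)
  26÷3 = 8 each, +1 to first 2
Round 5: Briarlake=30 Cedarfen=36 Ironridge=35 → close Cedarfen (overflow 26)
  36÷2 = 18 each, +1 to first 0
Round 6: Briarlake=48 Ironridge=53 → close Ironridge (overflow 42)
  53÷1 = 53 each, +1 to first 0

Closure order: Juniper, Fernhollow, Elkhorn, Ashgrove, Cedarfen, Ironridge
Last habitat: Briarlake with 101 animals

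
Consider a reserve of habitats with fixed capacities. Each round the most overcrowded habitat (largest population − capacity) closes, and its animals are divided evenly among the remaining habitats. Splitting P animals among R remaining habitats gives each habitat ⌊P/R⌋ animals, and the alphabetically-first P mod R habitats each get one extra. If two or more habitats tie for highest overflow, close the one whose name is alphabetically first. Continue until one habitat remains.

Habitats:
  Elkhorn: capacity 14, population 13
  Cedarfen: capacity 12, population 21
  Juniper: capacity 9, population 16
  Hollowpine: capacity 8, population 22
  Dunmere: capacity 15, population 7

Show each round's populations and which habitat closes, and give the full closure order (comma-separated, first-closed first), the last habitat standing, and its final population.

Closure order: Hollowpine, Cedarfen, Juniper, Elkhorn
Last habitat: Dunmere with 79 animals

Round 1: Cedarfen=21 Dunmere=7 Elkhorn=13 Hollowpine=22 Juniper=16 → close Hollowpine (overflow 14)
  22÷4 = 5 each, +1 to first 2
Round 2: Cedarfen=27 Dunmere=13 Elkhorn=18 Juniper=21 → close Cedarfen (overflow 15)
  27÷3 = 9 each, +1 to first 0
Round 3: Dunmere=22 Elkhorn=27 Juniper=30 → close Juniper (overflow 21)
  30÷2 = 15 each, +1 to first 0
Round 4: Dunmere=37 Elkhorn=42 → close Elkhorn (overflow 28)
  42÷1 = 42 each, +1 to first 0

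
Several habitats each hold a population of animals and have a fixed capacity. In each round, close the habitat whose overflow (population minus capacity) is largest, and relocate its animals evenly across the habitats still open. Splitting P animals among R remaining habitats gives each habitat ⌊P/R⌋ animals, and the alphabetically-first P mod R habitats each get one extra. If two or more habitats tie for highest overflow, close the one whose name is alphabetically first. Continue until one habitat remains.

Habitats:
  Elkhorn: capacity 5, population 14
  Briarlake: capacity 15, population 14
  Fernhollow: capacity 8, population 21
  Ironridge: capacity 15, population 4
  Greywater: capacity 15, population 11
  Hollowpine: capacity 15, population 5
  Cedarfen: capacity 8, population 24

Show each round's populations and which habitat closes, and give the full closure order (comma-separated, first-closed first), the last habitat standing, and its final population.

Round 1: Briarlake=14 Cedarfen=24 Elkhorn=14 Fernhollow=21 Greywater=11 Hollowpine=5 Ironridge=4 → close Cedarfen (overflow 16)
  24÷6 = 4 each, +1 to first 0
Round 2: Briarlake=18 Elkhorn=18 Fernhollow=25 Greywater=15 Hollowpine=9 Ironridge=8 → close Fernhollow (overflow 17)
  25÷5 = 5 each, +1 to first 0
Round 3: Briarlake=23 Elkhorn=23 Greywater=20 Hollowpine=14 Ironridge=13 → close Elkhorn (overflow 18)
  23÷4 = 5 each, +1 to first 3
Round 4: Briarlake=29 Greywater=26 Hollowpine=20 Ironridge=18 → close Briarlake (overflow 14)
  29÷3 = 9 each, +1 to first 2
Round 5: Greywater=36 Hollowpine=30 Ironridge=27 → close Greywater (overflow 21)
  36÷2 = 18 each, +1 to first 0
Round 6: Hollowpine=48 Ironridge=45 → close Hollowpine (overflow 33)
  48÷1 = 48 each, +1 to first 0

Closure order: Cedarfen, Fernhollow, Elkhorn, Briarlake, Greywater, Hollowpine
Last habitat: Ironridge with 93 animals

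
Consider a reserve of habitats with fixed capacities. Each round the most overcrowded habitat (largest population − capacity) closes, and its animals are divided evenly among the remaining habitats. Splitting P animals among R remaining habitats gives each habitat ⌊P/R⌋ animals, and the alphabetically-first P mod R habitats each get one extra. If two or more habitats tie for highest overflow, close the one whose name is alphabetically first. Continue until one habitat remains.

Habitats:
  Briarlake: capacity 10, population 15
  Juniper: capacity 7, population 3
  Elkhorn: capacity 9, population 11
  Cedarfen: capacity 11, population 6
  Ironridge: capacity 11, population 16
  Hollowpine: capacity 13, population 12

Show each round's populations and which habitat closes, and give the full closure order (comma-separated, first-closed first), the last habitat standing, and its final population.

Closure order: Briarlake, Ironridge, Elkhorn, Hollowpine, Cedarfen
Last habitat: Juniper with 63 animals

Round 1: Briarlake=15 Cedarfen=6 Elkhorn=11 Hollowpine=12 Ironridge=16 Juniper=3 → close Briarlake (overflow 5)
  15÷5 = 3 each, +1 to first 0
Round 2: Cedarfen=9 Elkhorn=14 Hollowpine=15 Ironridge=19 Juniper=6 → close Ironridge (overflow 8)
  19÷4 = 4 each, +1 to first 3
Round 3: Cedarfen=14 Elkhorn=19 Hollowpine=20 Juniper=10 → close Elkhorn (overflow 10)
  19÷3 = 6 each, +1 to first 1
Round 4: Cedarfen=21 Hollowpine=26 Juniper=16 → close Hollowpine (overflow 13)
  26÷2 = 13 each, +1 to first 0
Round 5: Cedarfen=34 Juniper=29 → close Cedarfen (overflow 23)
  34÷1 = 34 each, +1 to first 0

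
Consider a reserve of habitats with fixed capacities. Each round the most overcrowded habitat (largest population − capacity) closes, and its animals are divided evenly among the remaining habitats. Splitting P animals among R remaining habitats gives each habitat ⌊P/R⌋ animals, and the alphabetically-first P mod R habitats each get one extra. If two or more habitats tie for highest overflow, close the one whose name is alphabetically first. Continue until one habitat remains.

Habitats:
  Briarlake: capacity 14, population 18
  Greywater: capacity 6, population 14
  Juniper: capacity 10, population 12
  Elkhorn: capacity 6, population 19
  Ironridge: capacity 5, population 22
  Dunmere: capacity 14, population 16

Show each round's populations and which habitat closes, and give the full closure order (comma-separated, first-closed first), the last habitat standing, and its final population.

Round 1: Briarlake=18 Dunmere=16 Elkhorn=19 Greywater=14 Ironridge=22 Juniper=12 → close Ironridge (overflow 17)
  22÷5 = 4 each, +1 to first 2
Round 2: Briarlake=23 Dunmere=21 Elkhorn=23 Greywater=18 Juniper=16 → close Elkhorn (overflow 17)
  23÷4 = 5 each, +1 to first 3
Round 3: Briarlake=29 Dunmere=27 Greywater=24 Juniper=21 → close Greywater (overflow 18)
  24÷3 = 8 each, +1 to first 0
Round 4: Briarlake=37 Dunmere=35 Juniper=29 → close Briarlake (overflow 23)
  37÷2 = 18 each, +1 to first 1
Round 5: Dunmere=54 Juniper=47 → close Dunmere (overflow 40)
  54÷1 = 54 each, +1 to first 0

Closure order: Ironridge, Elkhorn, Greywater, Briarlake, Dunmere
Last habitat: Juniper with 101 animals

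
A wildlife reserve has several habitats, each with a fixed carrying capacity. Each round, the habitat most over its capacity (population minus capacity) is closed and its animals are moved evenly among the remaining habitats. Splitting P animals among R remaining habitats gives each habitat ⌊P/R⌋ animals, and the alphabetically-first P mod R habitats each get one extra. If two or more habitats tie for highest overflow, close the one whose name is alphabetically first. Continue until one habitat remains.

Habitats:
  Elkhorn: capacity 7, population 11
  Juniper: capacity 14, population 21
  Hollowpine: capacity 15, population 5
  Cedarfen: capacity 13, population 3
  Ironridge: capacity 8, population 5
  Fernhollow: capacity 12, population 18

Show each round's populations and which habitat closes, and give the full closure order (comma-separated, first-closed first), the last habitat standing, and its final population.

Closure order: Juniper, Fernhollow, Elkhorn, Ironridge, Cedarfen
Last habitat: Hollowpine with 63 animals

Round 1: Cedarfen=3 Elkhorn=11 Fernhollow=18 Hollowpine=5 Ironridge=5 Juniper=21 → close Juniper (overflow 7)
  21÷5 = 4 each, +1 to first 1
Round 2: Cedarfen=8 Elkhorn=15 Fernhollow=22 Hollowpine=9 Ironridge=9 → close Fernhollow (overflow 10)
  22÷4 = 5 each, +1 to first 2
Round 3: Cedarfen=14 Elkhorn=21 Hollowpine=14 Ironridge=14 → close Elkhorn (overflow 14)
  21÷3 = 7 each, +1 to first 0
Round 4: Cedarfen=21 Hollowpine=21 Ironridge=21 → close Ironridge (overflow 13)
  21÷2 = 10 each, +1 to first 1
Round 5: Cedarfen=32 Hollowpine=31 → close Cedarfen (overflow 19)
  32÷1 = 32 each, +1 to first 0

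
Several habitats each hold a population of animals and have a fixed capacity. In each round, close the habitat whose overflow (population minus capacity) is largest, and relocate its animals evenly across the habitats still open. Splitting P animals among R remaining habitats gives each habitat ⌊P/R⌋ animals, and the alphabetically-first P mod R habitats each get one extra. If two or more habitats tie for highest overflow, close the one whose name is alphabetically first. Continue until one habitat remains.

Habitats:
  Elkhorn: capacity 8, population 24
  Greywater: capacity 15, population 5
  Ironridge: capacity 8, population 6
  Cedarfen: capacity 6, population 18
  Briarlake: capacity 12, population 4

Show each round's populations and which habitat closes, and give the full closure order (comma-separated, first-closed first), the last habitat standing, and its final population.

Closure order: Elkhorn, Cedarfen, Ironridge, Briarlake
Last habitat: Greywater with 57 animals

Round 1: Briarlake=4 Cedarfen=18 Elkhorn=24 Greywater=5 Ironridge=6 → close Elkhorn (overflow 16)
  24÷4 = 6 each, +1 to first 0
Round 2: Briarlake=10 Cedarfen=24 Greywater=11 Ironridge=12 → close Cedarfen (overflow 18)
  24÷3 = 8 each, +1 to first 0
Round 3: Briarlake=18 Greywater=19 Ironridge=20 → close Ironridge (overflow 12)
  20÷2 = 10 each, +1 to first 0
Round 4: Briarlake=28 Greywater=29 → close Briarlake (overflow 16)
  28÷1 = 28 each, +1 to first 0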